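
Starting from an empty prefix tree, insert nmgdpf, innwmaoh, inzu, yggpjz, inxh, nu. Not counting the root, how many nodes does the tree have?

25

For each word, the new-node count is its length minus the longest prefix already in the trie:
  "nmgdpf" → 6 new (n, m, g, d, p, f)
  "innwmaoh" → 8 new (i, n, n, w, m, a, o, h)
  "inzu" → prefix "in" already present; 2 new (z, u)
  "yggpjz" → 6 new (y, g, g, p, j, z)
  "inxh" → prefix "in" already present; 2 new (x, h)
  "nu" → prefix "n" already present; 1 new (u)
Total nodes = 6 + 8 + 2 + 6 + 2 + 1 = 25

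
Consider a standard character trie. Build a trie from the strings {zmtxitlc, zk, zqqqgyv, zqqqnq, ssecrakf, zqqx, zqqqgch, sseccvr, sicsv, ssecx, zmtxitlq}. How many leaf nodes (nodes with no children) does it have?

Leaves are exactly the stored words that no other stored word extends.
Those words: "sicsv", "sseccvr", "ssecrakf", "ssecx", "zk", "zmtxitlc", "zmtxitlq", "zqqqgch", "zqqqgyv", "zqqqnq", "zqqx"
Leaf count: 11

11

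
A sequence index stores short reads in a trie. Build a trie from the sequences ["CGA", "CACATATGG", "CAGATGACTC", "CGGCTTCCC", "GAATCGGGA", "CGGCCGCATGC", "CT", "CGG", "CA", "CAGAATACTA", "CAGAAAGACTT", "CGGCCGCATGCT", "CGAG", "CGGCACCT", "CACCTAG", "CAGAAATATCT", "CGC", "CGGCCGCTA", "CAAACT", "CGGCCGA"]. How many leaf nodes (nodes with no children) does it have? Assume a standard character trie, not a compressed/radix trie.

A leaf is a node with no children — equivalently, the end of a word that is not a proper prefix of any other stored word.
Those words: "CAAACT", "CACATATGG", "CACCTAG", "CAGAAAGACTT", "CAGAAATATCT", "CAGAATACTA", "CAGATGACTC", "CGAG", "CGC", "CGGCACCT", "CGGCCGA", "CGGCCGCATGCT", "CGGCCGCTA", "CGGCTTCCC", "CT", "GAATCGGGA"
Leaf count: 16

16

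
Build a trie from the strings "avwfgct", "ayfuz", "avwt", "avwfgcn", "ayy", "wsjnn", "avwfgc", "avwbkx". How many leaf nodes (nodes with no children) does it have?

7

Leaves are exactly the stored words that no other stored word extends.
Those words: "avwbkx", "avwfgcn", "avwfgct", "avwt", "ayfuz", "ayy", "wsjnn"
Leaf count: 7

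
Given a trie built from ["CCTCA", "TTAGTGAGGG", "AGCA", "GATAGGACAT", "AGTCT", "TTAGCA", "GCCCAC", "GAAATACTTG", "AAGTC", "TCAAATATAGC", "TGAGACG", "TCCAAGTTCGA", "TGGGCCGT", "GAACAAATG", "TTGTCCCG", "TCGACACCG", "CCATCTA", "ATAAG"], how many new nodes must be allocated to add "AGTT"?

1

The longest prefix of "AGTT" already in the trie is "AGT" (length 3).
Each of the 1 remaining characters creates one node.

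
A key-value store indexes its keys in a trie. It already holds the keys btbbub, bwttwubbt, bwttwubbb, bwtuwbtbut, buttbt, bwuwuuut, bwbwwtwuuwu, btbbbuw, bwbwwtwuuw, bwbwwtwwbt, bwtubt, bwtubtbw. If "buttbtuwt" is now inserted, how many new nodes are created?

3

"buttbt" is already a path in the trie; the remaining "uwt" must be added.
Each of the 3 remaining characters creates one node.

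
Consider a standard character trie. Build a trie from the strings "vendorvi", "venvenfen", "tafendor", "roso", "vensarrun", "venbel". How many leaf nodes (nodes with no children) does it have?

6

A leaf is a node with no children — equivalently, the end of a word that is not a proper prefix of any other stored word.
Those words: "roso", "tafendor", "venbel", "vendorvi", "vensarrun", "venvenfen"
Leaf count: 6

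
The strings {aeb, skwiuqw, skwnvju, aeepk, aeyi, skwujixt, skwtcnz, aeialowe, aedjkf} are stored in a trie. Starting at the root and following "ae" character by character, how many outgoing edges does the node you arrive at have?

Walk "ae" from the root, arriving at one node.
Characters that immediately follow "ae" among the stored strings: {b, d, e, i, y}.
That node has 5 child edges.

5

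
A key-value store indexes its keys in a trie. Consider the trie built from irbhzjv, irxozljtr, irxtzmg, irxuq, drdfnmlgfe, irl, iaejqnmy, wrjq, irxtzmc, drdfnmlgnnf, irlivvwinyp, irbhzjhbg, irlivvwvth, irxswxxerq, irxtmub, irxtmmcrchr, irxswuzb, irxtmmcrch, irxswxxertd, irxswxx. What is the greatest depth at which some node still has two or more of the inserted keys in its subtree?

10

Equivalently: take the maximum, over all pairs, of their longest common prefix length.
"irxtmmcrch" and "irxtmmcrchr" agree on "irxtmmcrch" (10 characters) before diverging; nothing deeper is shared.
Longest shared-prefix length: 10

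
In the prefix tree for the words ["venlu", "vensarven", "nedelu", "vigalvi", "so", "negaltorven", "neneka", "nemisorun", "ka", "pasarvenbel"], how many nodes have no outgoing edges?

10

A leaf is a node with no children — equivalently, the end of a word that is not a proper prefix of any other stored word.
Those words: "ka", "nedelu", "negaltorven", "nemisorun", "neneka", "pasarvenbel", "so", "venlu", "vensarven", "vigalvi"
Leaf count: 10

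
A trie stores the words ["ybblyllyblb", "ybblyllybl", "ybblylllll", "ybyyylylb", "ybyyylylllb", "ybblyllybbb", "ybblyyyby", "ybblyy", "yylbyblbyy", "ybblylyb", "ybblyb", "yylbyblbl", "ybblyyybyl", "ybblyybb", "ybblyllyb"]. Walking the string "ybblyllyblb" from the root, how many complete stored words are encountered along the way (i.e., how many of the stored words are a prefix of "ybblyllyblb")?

3

Walk "ybblyllyblb" from the root; an end-of-word marker is hit whenever a stored word is a prefix of "ybblyllyblb".
Prefixes of the query that are stored words: "ybblyllyb", "ybblyllybl", "ybblyllyblb"
Count: 3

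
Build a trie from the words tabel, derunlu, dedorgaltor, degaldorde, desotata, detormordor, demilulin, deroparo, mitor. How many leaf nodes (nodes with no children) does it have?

9

Leaves are exactly the stored words that no other stored word extends.
Those words: "dedorgaltor", "degaldorde", "demilulin", "deroparo", "derunlu", "desotata", "detormordor", "mitor", "tabel"
Leaf count: 9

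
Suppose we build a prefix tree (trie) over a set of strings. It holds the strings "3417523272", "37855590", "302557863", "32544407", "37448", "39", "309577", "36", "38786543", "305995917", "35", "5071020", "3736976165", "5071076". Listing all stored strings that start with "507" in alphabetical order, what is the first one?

5071020

Filter for "507…" and sort: "5071020", "5071076"
The 1st is 5071020.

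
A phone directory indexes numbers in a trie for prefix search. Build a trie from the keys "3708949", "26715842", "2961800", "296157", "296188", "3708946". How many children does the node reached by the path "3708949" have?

0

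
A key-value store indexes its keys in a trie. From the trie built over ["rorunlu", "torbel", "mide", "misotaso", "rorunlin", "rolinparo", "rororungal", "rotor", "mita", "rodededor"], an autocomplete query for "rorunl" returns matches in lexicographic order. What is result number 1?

rorunlin

DFS of the "rorunl" subtree visits, in order: "rorunlin", "rorunlu"
Position 1: rorunlin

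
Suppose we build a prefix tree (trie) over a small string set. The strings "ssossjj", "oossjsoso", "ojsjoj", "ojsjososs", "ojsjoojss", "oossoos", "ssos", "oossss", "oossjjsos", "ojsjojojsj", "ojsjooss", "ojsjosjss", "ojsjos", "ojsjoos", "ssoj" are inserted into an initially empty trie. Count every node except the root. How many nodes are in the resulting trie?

For each word, the new-node count is its length minus the longest prefix already in the trie:
  "ssossjj" → 7 new (s, s, o, s, s, j, j)
  "oossjsoso" → 9 new (o, o, s, s, j, s, o, s, o)
  "ojsjoj" → prefix "o" already present; 5 new (j, s, j, o, j)
  "ojsjososs" → prefix "ojsjo" already present; 4 new (s, o, s, s)
  "ojsjoojss" → prefix "ojsjo" already present; 4 new (o, j, s, s)
  "oossoos" → prefix "ooss" already present; 3 new (o, o, s)
  "ssos" → prefix "ssos" already present; 0 new (none)
  "oossss" → prefix "ooss" already present; 2 new (s, s)
  "oossjjsos" → prefix "oossj" already present; 4 new (j, s, o, s)
  "ojsjojojsj" → prefix "ojsjoj" already present; 4 new (o, j, s, j)
  "ojsjooss" → prefix "ojsjoo" already present; 2 new (s, s)
  "ojsjosjss" → prefix "ojsjos" already present; 3 new (j, s, s)
  "ojsjos" → prefix "ojsjos" already present; 0 new (none)
  "ojsjoos" → prefix "ojsjoos" already present; 0 new (none)
  "ssoj" → prefix "sso" already present; 1 new (j)
Total nodes = 7 + 9 + 5 + 4 + 4 + 3 + 0 + 2 + 4 + 4 + 2 + 3 + 0 + 0 + 1 = 48

48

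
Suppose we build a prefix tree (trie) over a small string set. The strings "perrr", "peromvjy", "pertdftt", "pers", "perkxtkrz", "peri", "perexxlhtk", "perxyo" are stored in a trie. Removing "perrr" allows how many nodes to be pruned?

Walk "perrr" from the leaf back toward the root, removing each node that no remaining word uses.
The suffix "rr" (2 nodes) is used only by "perrr"; the node for "per" still has the child "o", so pruning stops there.
Nodes removed: 2

2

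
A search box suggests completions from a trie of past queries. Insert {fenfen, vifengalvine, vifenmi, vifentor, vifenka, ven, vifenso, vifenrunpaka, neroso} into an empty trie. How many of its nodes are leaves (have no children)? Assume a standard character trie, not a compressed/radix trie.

9

Leaves are exactly the stored words that no other stored word extends.
Those words: "fenfen", "neroso", "ven", "vifengalvine", "vifenka", "vifenmi", "vifenrunpaka", "vifenso", "vifentor"
Leaf count: 9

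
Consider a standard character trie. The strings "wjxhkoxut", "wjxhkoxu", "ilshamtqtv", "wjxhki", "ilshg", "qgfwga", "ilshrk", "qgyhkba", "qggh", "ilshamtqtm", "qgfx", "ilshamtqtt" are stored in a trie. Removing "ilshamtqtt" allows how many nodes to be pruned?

1

Walk "ilshamtqtt" from the leaf back toward the root, removing each node that no remaining word uses.
The suffix "t" (1 node) is used only by "ilshamtqtt"; the node for "ilshamtqt" still has the child "v", so pruning stops there.
Nodes removed: 1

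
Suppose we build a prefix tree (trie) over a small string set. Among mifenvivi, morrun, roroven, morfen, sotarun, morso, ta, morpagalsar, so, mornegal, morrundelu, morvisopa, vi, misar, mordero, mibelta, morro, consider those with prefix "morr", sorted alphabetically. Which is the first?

Filter for "morr…" and sort: "morro", "morrun", "morrundelu"
The 1st is morro.

morro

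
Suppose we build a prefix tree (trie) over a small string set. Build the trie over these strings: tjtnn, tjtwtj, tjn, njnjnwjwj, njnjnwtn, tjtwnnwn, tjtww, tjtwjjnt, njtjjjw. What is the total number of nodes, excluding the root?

34

For each word, the new-node count is its length minus the longest prefix already in the trie:
  "tjtnn" → 5 new (t, j, t, n, n)
  "tjtwtj" → prefix "tjt" already present; 3 new (w, t, j)
  "tjn" → prefix "tj" already present; 1 new (n)
  "njnjnwjwj" → 9 new (n, j, n, j, n, w, j, w, j)
  "njnjnwtn" → prefix "njnjnw" already present; 2 new (t, n)
  "tjtwnnwn" → prefix "tjtw" already present; 4 new (n, n, w, n)
  "tjtww" → prefix "tjtw" already present; 1 new (w)
  "tjtwjjnt" → prefix "tjtw" already present; 4 new (j, j, n, t)
  "njtjjjw" → prefix "nj" already present; 5 new (t, j, j, j, w)
Total nodes = 5 + 3 + 1 + 9 + 2 + 4 + 1 + 4 + 5 = 34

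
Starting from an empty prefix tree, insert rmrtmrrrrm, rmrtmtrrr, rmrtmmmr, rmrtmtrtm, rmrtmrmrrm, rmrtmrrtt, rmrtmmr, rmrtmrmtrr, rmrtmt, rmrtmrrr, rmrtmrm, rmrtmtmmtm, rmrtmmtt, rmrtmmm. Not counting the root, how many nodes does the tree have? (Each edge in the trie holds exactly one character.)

35

Trace insertions, counting only characters that open a new branch:
  "rmrtmrrrrm" → 10 new (r, m, r, t, m, r, r, r, r, m)
  "rmrtmtrrr" → prefix "rmrtm" already present; 4 new (t, r, r, r)
  "rmrtmmmr" → prefix "rmrtm" already present; 3 new (m, m, r)
  "rmrtmtrtm" → prefix "rmrtmtr" already present; 2 new (t, m)
  "rmrtmrmrrm" → prefix "rmrtmr" already present; 4 new (m, r, r, m)
  "rmrtmrrtt" → prefix "rmrtmrr" already present; 2 new (t, t)
  "rmrtmmr" → prefix "rmrtmm" already present; 1 new (r)
  "rmrtmrmtrr" → prefix "rmrtmrm" already present; 3 new (t, r, r)
  "rmrtmt" → prefix "rmrtmt" already present; 0 new (none)
  "rmrtmrrr" → prefix "rmrtmrrr" already present; 0 new (none)
  "rmrtmrm" → prefix "rmrtmrm" already present; 0 new (none)
  "rmrtmtmmtm" → prefix "rmrtmt" already present; 4 new (m, m, t, m)
  "rmrtmmtt" → prefix "rmrtmm" already present; 2 new (t, t)
  "rmrtmmm" → prefix "rmrtmmm" already present; 0 new (none)
Total nodes = 10 + 4 + 3 + 2 + 4 + 2 + 1 + 3 + 0 + 0 + 0 + 4 + 2 + 0 = 35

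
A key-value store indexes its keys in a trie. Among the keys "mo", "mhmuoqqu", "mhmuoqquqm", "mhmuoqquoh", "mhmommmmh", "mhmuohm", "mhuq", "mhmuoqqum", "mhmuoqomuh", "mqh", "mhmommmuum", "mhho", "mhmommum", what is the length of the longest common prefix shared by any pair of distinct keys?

Look for the deepest trie node that still has at least two words in its subtree.
"mhmuoqqu" and "mhmuoqqum" agree on "mhmuoqqu" (8 characters) before diverging; nothing deeper is shared.
Longest shared-prefix length: 8

8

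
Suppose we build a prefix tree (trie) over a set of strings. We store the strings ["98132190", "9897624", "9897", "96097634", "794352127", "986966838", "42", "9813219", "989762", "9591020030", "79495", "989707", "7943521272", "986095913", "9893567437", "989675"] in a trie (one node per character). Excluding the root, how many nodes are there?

68

Trace insertions, counting only characters that open a new branch:
  "98132190" → 8 new (9, 8, 1, 3, 2, 1, 9, 0)
  "9897624" → prefix "98" already present; 5 new (9, 7, 6, 2, 4)
  "9897" → prefix "9897" already present; 0 new (none)
  "96097634" → prefix "9" already present; 7 new (6, 0, 9, 7, 6, 3, 4)
  "794352127" → 9 new (7, 9, 4, 3, 5, 2, 1, 2, 7)
  "986966838" → prefix "98" already present; 7 new (6, 9, 6, 6, 8, 3, 8)
  "42" → 2 new (4, 2)
  "9813219" → prefix "9813219" already present; 0 new (none)
  "989762" → prefix "989762" already present; 0 new (none)
  "9591020030" → prefix "9" already present; 9 new (5, 9, 1, 0, 2, 0, 0, 3, 0)
  "79495" → prefix "794" already present; 2 new (9, 5)
  "989707" → prefix "9897" already present; 2 new (0, 7)
  "7943521272" → prefix "794352127" already present; 1 new (2)
  "986095913" → prefix "986" already present; 6 new (0, 9, 5, 9, 1, 3)
  "9893567437" → prefix "989" already present; 7 new (3, 5, 6, 7, 4, 3, 7)
  "989675" → prefix "989" already present; 3 new (6, 7, 5)
Total nodes = 8 + 5 + 0 + 7 + 9 + 7 + 2 + 0 + 0 + 9 + 2 + 2 + 1 + 6 + 7 + 3 = 68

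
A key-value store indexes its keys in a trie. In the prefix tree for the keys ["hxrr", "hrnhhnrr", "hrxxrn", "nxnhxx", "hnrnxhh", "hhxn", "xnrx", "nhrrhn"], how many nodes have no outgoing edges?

8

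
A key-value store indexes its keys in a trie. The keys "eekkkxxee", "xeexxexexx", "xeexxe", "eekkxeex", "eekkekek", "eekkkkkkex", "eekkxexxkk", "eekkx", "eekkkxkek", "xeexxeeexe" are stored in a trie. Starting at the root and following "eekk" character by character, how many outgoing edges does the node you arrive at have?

Follow the path "eekk" to its node, then look at its outgoing edges.
Characters that immediately follow "eekk" among the stored strings: {e, k, x}.
That node has 3 child edges.

3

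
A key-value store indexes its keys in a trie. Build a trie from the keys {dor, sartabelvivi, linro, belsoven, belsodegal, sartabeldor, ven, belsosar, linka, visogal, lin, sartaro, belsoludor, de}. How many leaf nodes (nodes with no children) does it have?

13

A leaf is a node with no children — equivalently, the end of a word that is not a proper prefix of any other stored word.
Those words: "belsodegal", "belsoludor", "belsosar", "belsoven", "de", "dor", "linka", "linro", "sartabeldor", "sartabelvivi", "sartaro", "ven", "visogal"
Leaf count: 13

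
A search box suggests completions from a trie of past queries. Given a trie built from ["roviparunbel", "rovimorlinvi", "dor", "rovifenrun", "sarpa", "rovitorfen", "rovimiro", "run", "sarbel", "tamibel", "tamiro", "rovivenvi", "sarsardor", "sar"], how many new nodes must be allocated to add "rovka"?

2

The longest prefix of "rovka" already in the trie is "rov" (length 3).
New nodes needed: |"rovka"| − 3 = 5 − 3 = 2.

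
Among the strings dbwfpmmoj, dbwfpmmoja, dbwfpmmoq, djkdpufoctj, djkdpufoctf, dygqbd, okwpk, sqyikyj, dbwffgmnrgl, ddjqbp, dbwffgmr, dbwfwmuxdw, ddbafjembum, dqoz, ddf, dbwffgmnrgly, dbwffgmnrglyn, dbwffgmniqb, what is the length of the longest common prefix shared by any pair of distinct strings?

Equivalently: take the maximum, over all pairs, of their longest common prefix length.
"dbwffgmnrgly" and "dbwffgmnrglyn" agree on "dbwffgmnrgly" (12 characters) before diverging; nothing deeper is shared.
Longest shared-prefix length: 12

12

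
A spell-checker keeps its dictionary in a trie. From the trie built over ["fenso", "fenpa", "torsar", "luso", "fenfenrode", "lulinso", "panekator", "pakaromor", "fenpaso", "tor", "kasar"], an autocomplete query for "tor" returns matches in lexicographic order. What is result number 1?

Filter for "tor…" and sort: "tor", "torsar"
Position 1: tor

tor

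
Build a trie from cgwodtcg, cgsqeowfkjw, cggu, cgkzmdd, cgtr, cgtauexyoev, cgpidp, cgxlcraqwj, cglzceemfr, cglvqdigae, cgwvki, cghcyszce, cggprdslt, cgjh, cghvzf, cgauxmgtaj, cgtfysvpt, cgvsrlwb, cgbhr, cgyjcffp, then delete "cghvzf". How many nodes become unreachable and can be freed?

3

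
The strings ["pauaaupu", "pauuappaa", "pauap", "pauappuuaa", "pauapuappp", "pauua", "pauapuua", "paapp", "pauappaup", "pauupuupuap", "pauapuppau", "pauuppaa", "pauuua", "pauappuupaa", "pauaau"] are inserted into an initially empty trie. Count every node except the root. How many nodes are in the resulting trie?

For each word, the new-node count is its length minus the longest prefix already in the trie:
  "pauaaupu" → 8 new (p, a, u, a, a, u, p, u)
  "pauuappaa" → prefix "pau" already present; 6 new (u, a, p, p, a, a)
  "pauap" → prefix "paua" already present; 1 new (p)
  "pauappuuaa" → prefix "pauap" already present; 5 new (p, u, u, a, a)
  "pauapuappp" → prefix "pauap" already present; 5 new (u, a, p, p, p)
  "pauua" → prefix "pauua" already present; 0 new (none)
  "pauapuua" → prefix "pauapu" already present; 2 new (u, a)
  "paapp" → prefix "pa" already present; 3 new (a, p, p)
  "pauappaup" → prefix "pauapp" already present; 3 new (a, u, p)
  "pauupuupuap" → prefix "pauu" already present; 7 new (p, u, u, p, u, a, p)
  "pauapuppau" → prefix "pauapu" already present; 4 new (p, p, a, u)
  "pauuppaa" → prefix "pauup" already present; 3 new (p, a, a)
  "pauuua" → prefix "pauu" already present; 2 new (u, a)
  "pauappuupaa" → prefix "pauappuu" already present; 3 new (p, a, a)
  "pauaau" → prefix "pauaau" already present; 0 new (none)
Total nodes = 8 + 6 + 1 + 5 + 5 + 0 + 2 + 3 + 3 + 7 + 4 + 3 + 2 + 3 + 0 = 52

52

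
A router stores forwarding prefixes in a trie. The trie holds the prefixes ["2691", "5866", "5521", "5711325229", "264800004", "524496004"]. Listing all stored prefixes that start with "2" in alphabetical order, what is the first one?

264800004

Filter for "2…" and sort: "264800004", "2691"
Position 1: 264800004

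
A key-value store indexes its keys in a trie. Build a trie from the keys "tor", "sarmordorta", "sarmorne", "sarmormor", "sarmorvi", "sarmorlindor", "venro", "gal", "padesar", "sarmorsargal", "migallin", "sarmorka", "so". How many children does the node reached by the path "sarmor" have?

7

The children of the "sarmor" node are the distinct next characters among strings starting with "sarmor".
Distinct next characters after "sarmor": d, k, l, m, n, s, v.
That node has 7 child edges.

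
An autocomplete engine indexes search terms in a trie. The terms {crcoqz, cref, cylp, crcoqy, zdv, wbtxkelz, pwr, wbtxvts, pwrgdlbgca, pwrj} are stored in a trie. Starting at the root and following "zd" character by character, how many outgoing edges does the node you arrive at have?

Walk "zd" from the root, arriving at one node.
Distinct next characters after "zd": v.
That node has 1 child edge.

1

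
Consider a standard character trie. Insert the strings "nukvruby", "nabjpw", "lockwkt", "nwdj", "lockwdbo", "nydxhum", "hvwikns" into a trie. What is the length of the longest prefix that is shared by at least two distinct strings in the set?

5

The deepest shared node is where two words last agree before diverging.
e.g. "lockwdbo" and "lockwkt" share the prefix "lockw" of length 5; no pair shares a longer one.
Longest shared-prefix length: 5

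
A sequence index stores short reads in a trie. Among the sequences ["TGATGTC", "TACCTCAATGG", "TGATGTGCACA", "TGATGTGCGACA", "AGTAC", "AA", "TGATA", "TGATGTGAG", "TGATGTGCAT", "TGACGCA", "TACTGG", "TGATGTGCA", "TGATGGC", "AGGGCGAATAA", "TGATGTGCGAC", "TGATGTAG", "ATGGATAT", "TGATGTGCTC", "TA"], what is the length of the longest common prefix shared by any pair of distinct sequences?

11

The deepest shared node is where two words last agree before diverging.
"TGATGTGCGAC" and "TGATGTGCGACA" agree on "TGATGTGCGAC" (11 characters) before diverging; nothing deeper is shared.
Longest shared-prefix length: 11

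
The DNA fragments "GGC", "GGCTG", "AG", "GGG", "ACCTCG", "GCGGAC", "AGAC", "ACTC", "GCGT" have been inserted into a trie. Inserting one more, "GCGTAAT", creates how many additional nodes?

The longest prefix of "GCGTAAT" already in the trie is "GCGT" (length 4).
New nodes needed: |"GCGTAAT"| − 4 = 7 − 4 = 3.

3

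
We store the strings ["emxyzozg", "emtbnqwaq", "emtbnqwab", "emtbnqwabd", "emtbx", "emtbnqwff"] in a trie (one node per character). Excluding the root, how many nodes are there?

20

Trace insertions, counting only characters that open a new branch:
  "emxyzozg" → 8 new (e, m, x, y, z, o, z, g)
  "emtbnqwaq" → prefix "em" already present; 7 new (t, b, n, q, w, a, q)
  "emtbnqwab" → prefix "emtbnqwa" already present; 1 new (b)
  "emtbnqwabd" → prefix "emtbnqwab" already present; 1 new (d)
  "emtbx" → prefix "emtb" already present; 1 new (x)
  "emtbnqwff" → prefix "emtbnqw" already present; 2 new (f, f)
Total nodes = 8 + 7 + 1 + 1 + 1 + 2 = 20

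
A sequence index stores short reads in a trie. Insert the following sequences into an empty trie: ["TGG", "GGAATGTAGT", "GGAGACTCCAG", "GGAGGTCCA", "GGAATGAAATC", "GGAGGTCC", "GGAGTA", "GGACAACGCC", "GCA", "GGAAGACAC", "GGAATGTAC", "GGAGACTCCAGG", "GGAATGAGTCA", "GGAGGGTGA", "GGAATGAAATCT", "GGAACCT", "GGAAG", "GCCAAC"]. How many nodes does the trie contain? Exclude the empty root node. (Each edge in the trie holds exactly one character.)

65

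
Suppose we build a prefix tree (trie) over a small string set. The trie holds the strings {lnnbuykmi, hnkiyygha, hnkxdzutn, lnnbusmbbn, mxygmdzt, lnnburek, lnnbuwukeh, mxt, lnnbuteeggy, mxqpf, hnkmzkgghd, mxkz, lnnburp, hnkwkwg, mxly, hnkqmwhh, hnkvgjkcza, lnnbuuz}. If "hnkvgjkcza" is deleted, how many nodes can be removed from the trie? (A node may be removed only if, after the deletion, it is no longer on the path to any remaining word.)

A node on "hnkvgjkcza"'s path can go only if nothing else ends at it or branches off below it.
The suffix "vgjkcza" (7 nodes) is used only by "hnkvgjkcza"; the node for "hnk" still has the child "i", so pruning stops there.
Nodes removed: 7

7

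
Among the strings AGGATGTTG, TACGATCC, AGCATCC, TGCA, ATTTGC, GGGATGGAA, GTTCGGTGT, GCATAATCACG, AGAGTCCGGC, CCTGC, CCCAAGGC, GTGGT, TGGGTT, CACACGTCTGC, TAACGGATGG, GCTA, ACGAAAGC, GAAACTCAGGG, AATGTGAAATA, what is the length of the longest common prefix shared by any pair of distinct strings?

Equivalently: take the maximum, over all pairs, of their longest common prefix length.
e.g. "AGAGTCCGGC" and "AGCATCC" share the prefix "AG" of length 2; no pair shares a longer one.
Longest shared-prefix length: 2

2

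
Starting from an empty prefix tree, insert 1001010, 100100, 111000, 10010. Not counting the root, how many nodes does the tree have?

13

Trie structure (* marks end of a word):
(root)
└─ 1
   ├─ 0
   │  └─ 0
   │     └─ 1
   │        └─ 0 *
   │           ├─ 0 *
   │           └─ 1
   │              └─ 0 *
   └─ 1
      └─ 1
         └─ 0
            └─ 0
               └─ 0 *
Counting every labelled node above: 13.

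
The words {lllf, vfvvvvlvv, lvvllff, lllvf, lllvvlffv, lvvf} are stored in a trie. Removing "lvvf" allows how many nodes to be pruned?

Walk "lvvf" from the leaf back toward the root, removing each node that no remaining word uses.
The suffix "f" (1 node) is used only by "lvvf"; the node for "lvv" still has the child "l", so pruning stops there.
Nodes removed: 1

1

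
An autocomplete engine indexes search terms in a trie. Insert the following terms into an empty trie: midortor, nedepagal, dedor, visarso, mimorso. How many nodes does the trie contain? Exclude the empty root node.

34

Insert word by word; a character creates a node only if that edge doesn't already exist:
  "midortor" → 8 new (m, i, d, o, r, t, o, r)
  "nedepagal" → 9 new (n, e, d, e, p, a, g, a, l)
  "dedor" → 5 new (d, e, d, o, r)
  "visarso" → 7 new (v, i, s, a, r, s, o)
  "mimorso" → prefix "mi" already present; 5 new (m, o, r, s, o)
Total nodes = 8 + 9 + 5 + 7 + 5 = 34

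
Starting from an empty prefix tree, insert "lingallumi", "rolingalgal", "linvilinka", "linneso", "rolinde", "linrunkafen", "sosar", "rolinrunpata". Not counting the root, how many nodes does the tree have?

54

Trace insertions, counting only characters that open a new branch:
  "lingallumi" → 10 new (l, i, n, g, a, l, l, u, m, i)
  "rolingalgal" → 11 new (r, o, l, i, n, g, a, l, g, a, l)
  "linvilinka" → prefix "lin" already present; 7 new (v, i, l, i, n, k, a)
  "linneso" → prefix "lin" already present; 4 new (n, e, s, o)
  "rolinde" → prefix "rolin" already present; 2 new (d, e)
  "linrunkafen" → prefix "lin" already present; 8 new (r, u, n, k, a, f, e, n)
  "sosar" → 5 new (s, o, s, a, r)
  "rolinrunpata" → prefix "rolin" already present; 7 new (r, u, n, p, a, t, a)
Total nodes = 10 + 11 + 7 + 4 + 2 + 8 + 5 + 7 = 54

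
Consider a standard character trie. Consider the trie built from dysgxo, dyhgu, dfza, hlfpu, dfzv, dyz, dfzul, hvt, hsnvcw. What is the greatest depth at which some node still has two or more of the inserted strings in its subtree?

3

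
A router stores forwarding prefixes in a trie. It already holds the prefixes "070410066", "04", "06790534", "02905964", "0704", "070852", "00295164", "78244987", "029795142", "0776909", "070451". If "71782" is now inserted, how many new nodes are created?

4

The longest prefix of "71782" already in the trie is "7" (length 1).
New nodes needed: |"71782"| − 1 = 5 − 1 = 4.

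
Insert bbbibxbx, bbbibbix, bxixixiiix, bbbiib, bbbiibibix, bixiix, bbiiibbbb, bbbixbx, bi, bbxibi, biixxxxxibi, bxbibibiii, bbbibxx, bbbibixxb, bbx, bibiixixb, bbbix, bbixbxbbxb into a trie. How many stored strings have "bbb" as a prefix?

8

Traverse to the node for "bbb", then collect every word in that subtree.
Matches: "bbbibbix", "bbbibixxb", "bbbibxbx", "bbbibxx", "bbbiib", "bbbiibibix", "bbbix", "bbbixbx"
Count: 8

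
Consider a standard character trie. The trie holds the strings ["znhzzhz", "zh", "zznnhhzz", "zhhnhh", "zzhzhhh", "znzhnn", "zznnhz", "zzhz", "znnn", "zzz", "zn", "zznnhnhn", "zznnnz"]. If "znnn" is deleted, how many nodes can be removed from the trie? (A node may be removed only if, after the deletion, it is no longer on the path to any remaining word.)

After clearing the end-marker at "znnn", prune upward until reaching a node still needed by another word.
The suffix "nn" (2 nodes) is used only by "znnn"; the node for "zn" still has the child "h", so pruning stops there.
Nodes removed: 2

2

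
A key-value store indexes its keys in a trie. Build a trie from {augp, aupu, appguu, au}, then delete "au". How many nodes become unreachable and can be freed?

0

Walk "au" from the leaf back toward the root, removing each node that no remaining word uses.
Every node on "au" is still needed (e.g. by "augp"), so nothing is freed.
Nodes removed: 0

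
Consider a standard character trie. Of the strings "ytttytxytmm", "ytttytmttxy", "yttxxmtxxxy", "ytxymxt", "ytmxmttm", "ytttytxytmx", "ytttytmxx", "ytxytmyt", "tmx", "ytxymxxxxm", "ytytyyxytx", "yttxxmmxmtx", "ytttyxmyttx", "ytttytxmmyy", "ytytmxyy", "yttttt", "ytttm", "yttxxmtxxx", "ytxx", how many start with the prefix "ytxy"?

3

Walk to "ytxy"; the words in its subtree are exactly those with that prefix.
Matches: "ytxymxt", "ytxymxxxxm", "ytxytmyt"
Count: 3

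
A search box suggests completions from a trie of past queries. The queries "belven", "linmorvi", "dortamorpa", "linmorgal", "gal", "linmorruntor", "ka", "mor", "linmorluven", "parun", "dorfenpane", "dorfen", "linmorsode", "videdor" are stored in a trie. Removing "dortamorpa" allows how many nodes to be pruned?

7

A node on "dortamorpa"'s path can go only if nothing else ends at it or branches off below it.
The suffix "tamorpa" (7 nodes) is used only by "dortamorpa"; the node for "dor" still has the child "f", so pruning stops there.
Nodes removed: 7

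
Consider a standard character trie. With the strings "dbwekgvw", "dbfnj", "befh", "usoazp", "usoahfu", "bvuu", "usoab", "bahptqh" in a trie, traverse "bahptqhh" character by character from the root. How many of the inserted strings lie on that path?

1

Traverse "bahptqhh" character by character; count nodes along the way that are marked as word ends.
Prefixes of the query that are stored words: "bahptqh"
Count: 1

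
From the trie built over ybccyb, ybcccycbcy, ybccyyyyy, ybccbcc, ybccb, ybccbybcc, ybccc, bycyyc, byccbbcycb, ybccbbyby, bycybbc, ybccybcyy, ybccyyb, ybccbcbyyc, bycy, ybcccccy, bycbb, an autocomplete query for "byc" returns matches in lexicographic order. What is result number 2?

byccbbcycb

Words with prefix "byc", in lexicographic order: "bycbb", "byccbbcycb", "bycy", "bycybbc", "bycyyc"
The 2nd is byccbbcycb.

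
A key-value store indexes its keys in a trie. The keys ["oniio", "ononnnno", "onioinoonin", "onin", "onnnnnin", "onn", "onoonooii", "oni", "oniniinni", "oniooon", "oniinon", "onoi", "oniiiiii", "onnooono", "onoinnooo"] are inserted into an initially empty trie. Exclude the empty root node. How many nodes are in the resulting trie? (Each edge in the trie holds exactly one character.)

58

Insert word by word; a character creates a node only if that edge doesn't already exist:
  "oniio" → 5 new (o, n, i, i, o)
  "ononnnno" → prefix "on" already present; 6 new (o, n, n, n, n, o)
  "onioinoonin" → prefix "oni" already present; 8 new (o, i, n, o, o, n, i, n)
  "onin" → prefix "oni" already present; 1 new (n)
  "onnnnnin" → prefix "on" already present; 6 new (n, n, n, n, i, n)
  "onn" → prefix "onn" already present; 0 new (none)
  "onoonooii" → prefix "ono" already present; 6 new (o, n, o, o, i, i)
  "oni" → prefix "oni" already present; 0 new (none)
  "oniniinni" → prefix "onin" already present; 5 new (i, i, n, n, i)
  "oniooon" → prefix "onio" already present; 3 new (o, o, n)
  "oniinon" → prefix "onii" already present; 3 new (n, o, n)
  "onoi" → prefix "ono" already present; 1 new (i)
  "oniiiiii" → prefix "onii" already present; 4 new (i, i, i, i)
  "onnooono" → prefix "onn" already present; 5 new (o, o, o, n, o)
  "onoinnooo" → prefix "onoi" already present; 5 new (n, n, o, o, o)
Total nodes = 5 + 6 + 8 + 1 + 6 + 0 + 6 + 0 + 5 + 3 + 3 + 1 + 4 + 5 + 5 = 58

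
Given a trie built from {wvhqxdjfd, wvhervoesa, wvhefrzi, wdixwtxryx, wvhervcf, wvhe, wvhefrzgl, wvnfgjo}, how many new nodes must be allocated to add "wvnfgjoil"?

The longest prefix of "wvnfgjoil" already in the trie is "wvnfgjo" (length 7).
So 9 − 7 = 2 new nodes.

2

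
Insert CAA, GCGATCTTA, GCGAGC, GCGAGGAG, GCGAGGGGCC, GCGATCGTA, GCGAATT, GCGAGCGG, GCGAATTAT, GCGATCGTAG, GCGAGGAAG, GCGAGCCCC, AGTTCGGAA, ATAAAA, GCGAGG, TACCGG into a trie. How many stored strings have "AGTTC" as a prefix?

1

Walk to "AGTTC"; the words in its subtree are exactly those with that prefix.
Matches: "AGTTCGGAA"
Count: 1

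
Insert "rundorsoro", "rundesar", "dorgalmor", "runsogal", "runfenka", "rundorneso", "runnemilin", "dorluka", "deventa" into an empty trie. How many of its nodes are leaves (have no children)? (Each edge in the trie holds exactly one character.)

Leaves are exactly the stored words that no other stored word extends.
Those words: "deventa", "dorgalmor", "dorluka", "rundesar", "rundorneso", "rundorsoro", "runfenka", "runnemilin", "runsogal"
Leaf count: 9

9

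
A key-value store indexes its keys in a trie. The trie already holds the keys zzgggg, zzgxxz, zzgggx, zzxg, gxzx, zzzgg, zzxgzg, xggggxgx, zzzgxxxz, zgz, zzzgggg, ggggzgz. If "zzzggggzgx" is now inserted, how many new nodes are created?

The longest prefix of "zzzggggzgx" already in the trie is "zzzgggg" (length 7).
So 10 − 7 = 3 new nodes.

3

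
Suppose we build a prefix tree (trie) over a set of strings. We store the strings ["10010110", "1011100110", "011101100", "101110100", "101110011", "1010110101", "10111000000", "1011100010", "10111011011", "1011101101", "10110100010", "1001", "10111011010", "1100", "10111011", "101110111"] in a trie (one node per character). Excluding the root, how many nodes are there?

57

Trace insertions, counting only characters that open a new branch:
  "10010110" → 8 new (1, 0, 0, 1, 0, 1, 1, 0)
  "1011100110" → prefix "10" already present; 8 new (1, 1, 1, 0, 0, 1, 1, 0)
  "011101100" → 9 new (0, 1, 1, 1, 0, 1, 1, 0, 0)
  "101110100" → prefix "101110" already present; 3 new (1, 0, 0)
  "101110011" → prefix "101110011" already present; 0 new (none)
  "1010110101" → prefix "101" already present; 7 new (0, 1, 1, 0, 1, 0, 1)
  "10111000000" → prefix "1011100" already present; 4 new (0, 0, 0, 0)
  "1011100010" → prefix "10111000" already present; 2 new (1, 0)
  "10111011011" → prefix "1011101" already present; 4 new (1, 0, 1, 1)
  "1011101101" → prefix "1011101101" already present; 0 new (none)
  "10110100010" → prefix "1011" already present; 7 new (0, 1, 0, 0, 0, 1, 0)
  "1001" → prefix "1001" already present; 0 new (none)
  "10111011010" → prefix "1011101101" already present; 1 new (0)
  "1100" → prefix "1" already present; 3 new (1, 0, 0)
  "10111011" → prefix "10111011" already present; 0 new (none)
  "101110111" → prefix "10111011" already present; 1 new (1)
Total nodes = 8 + 8 + 9 + 3 + 0 + 7 + 4 + 2 + 4 + 0 + 7 + 0 + 1 + 3 + 0 + 1 = 57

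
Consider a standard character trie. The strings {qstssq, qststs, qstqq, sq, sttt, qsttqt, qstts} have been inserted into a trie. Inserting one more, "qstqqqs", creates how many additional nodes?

Walking "qstqqqs" from the root, the first 5 characters ("qstqq") follow existing edges; "q" is the first miss.
So 7 − 5 = 2 new nodes.

2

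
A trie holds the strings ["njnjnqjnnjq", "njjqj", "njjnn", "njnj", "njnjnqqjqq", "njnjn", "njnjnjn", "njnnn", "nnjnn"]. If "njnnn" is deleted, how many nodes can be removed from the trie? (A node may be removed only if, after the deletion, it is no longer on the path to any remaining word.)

2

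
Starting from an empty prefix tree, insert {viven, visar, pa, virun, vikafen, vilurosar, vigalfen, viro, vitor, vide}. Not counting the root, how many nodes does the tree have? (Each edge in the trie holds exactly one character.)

Count nodes per top-level branch (shared prefixes stored once):
  'p'-branch (pa): 2 nodes
  'v'-branch (vide, vigalfen, vikafen, vilurosar, viro, virun, visar, vitor, viven): 35 nodes
Sum: 37

37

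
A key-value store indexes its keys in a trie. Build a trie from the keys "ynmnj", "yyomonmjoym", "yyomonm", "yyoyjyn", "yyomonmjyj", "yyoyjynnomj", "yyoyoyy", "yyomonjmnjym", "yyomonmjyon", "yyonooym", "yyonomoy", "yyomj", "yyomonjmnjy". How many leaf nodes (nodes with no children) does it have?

10

Leaves are exactly the stored words that no other stored word extends.
Those words: "ynmnj", "yyomj", "yyomonjmnjym", "yyomonmjoym", "yyomonmjyj", "yyomonmjyon", "yyonomoy", "yyonooym", "yyoyjynnomj", "yyoyoyy"
Leaf count: 10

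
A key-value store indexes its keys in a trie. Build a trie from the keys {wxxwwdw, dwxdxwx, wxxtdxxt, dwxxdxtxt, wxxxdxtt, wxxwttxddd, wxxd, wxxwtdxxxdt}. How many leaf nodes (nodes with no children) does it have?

8

A leaf is a node with no children — equivalently, the end of a word that is not a proper prefix of any other stored word.
Those words: "dwxdxwx", "dwxxdxtxt", "wxxd", "wxxtdxxt", "wxxwtdxxxdt", "wxxwttxddd", "wxxwwdw", "wxxxdxtt"
Leaf count: 8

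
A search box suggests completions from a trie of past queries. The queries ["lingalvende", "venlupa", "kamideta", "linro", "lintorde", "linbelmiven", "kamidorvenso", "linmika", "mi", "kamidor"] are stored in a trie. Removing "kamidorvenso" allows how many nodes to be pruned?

After clearing the end-marker at "kamidorvenso", prune upward until reaching a node still needed by another word.
The suffix "venso" (5 nodes) is used only by "kamidorvenso"; "kamidor" is itself a stored word, so pruning stops there.
Nodes removed: 5

5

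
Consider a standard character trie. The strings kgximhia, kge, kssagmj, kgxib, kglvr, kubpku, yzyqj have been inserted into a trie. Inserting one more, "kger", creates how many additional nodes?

1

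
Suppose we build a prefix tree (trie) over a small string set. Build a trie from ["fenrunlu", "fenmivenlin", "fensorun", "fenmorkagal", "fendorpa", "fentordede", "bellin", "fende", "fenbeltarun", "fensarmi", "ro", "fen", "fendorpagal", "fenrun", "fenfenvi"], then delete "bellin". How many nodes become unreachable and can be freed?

6

Walk "bellin" from the leaf back toward the root, removing each node that no remaining word uses.
No other word shares any prefix with "bellin", so all 6 of its nodes go.
Nodes removed: 6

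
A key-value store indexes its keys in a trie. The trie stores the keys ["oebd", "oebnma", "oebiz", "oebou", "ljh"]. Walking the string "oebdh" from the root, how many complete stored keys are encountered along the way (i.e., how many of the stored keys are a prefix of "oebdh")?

1

Walk "oebdh" from the root; an end-of-word marker is hit whenever a stored word is a prefix of "oebdh".
Prefixes of the query that are stored words: "oebd"
Count: 1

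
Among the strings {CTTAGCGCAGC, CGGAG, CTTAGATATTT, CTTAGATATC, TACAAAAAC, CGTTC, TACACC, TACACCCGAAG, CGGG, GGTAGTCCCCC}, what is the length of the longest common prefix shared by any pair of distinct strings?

9

Equivalently: take the maximum, over all pairs, of their longest common prefix length.
"CTTAGATATC" and "CTTAGATATTT" agree on "CTTAGATAT" (9 characters) before diverging; nothing deeper is shared.
Longest shared-prefix length: 9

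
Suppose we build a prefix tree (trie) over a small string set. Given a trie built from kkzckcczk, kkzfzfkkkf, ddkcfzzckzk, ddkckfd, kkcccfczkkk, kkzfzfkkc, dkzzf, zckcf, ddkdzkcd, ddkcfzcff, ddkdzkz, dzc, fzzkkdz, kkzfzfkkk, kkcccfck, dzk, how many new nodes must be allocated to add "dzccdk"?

Walking "dzccdk" from the root, the first 3 characters ("dzc") follow existing edges; "c" is the first miss.
Each of the 3 remaining characters creates one node.

3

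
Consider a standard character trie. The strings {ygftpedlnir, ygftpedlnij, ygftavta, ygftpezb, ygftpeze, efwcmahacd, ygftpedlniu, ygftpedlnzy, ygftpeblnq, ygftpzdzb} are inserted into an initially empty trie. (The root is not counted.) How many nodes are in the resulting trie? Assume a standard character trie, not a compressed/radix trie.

For each word, the new-node count is its length minus the longest prefix already in the trie:
  "ygftpedlnir" → 11 new (y, g, f, t, p, e, d, l, n, i, r)
  "ygftpedlnij" → prefix "ygftpedlni" already present; 1 new (j)
  "ygftavta" → prefix "ygft" already present; 4 new (a, v, t, a)
  "ygftpezb" → prefix "ygftpe" already present; 2 new (z, b)
  "ygftpeze" → prefix "ygftpez" already present; 1 new (e)
  "efwcmahacd" → 10 new (e, f, w, c, m, a, h, a, c, d)
  "ygftpedlniu" → prefix "ygftpedlni" already present; 1 new (u)
  "ygftpedlnzy" → prefix "ygftpedln" already present; 2 new (z, y)
  "ygftpeblnq" → prefix "ygftpe" already present; 4 new (b, l, n, q)
  "ygftpzdzb" → prefix "ygftp" already present; 4 new (z, d, z, b)
Total nodes = 11 + 1 + 4 + 2 + 1 + 10 + 1 + 2 + 4 + 4 = 40

40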